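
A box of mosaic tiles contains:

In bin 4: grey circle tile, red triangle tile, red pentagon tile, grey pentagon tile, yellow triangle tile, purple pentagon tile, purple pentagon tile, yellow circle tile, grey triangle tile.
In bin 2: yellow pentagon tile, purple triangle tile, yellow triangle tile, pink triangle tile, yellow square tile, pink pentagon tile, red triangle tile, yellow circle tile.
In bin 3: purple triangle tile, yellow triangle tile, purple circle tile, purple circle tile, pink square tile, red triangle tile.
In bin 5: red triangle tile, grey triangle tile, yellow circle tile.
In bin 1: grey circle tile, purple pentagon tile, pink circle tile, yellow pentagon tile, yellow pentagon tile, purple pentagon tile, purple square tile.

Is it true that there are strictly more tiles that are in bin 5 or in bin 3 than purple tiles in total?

|tiles in bin 5 or in bin 3| = 9.
|purple tiles| = 9.
The claim requires 9 > 9, which does not hold.

False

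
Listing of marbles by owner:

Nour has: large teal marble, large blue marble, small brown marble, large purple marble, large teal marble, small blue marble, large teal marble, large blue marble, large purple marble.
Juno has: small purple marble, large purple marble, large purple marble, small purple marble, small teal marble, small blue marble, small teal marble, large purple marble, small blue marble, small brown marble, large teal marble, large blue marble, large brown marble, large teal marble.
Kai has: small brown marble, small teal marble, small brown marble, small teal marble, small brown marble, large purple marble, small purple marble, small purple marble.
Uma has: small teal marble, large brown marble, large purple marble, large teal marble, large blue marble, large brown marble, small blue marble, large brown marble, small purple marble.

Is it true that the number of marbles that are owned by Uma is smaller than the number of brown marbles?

Count of marbles owned by Uma: 9.
There are 9 brown marbles.
The claim requires 9 < 9, which does not hold.

False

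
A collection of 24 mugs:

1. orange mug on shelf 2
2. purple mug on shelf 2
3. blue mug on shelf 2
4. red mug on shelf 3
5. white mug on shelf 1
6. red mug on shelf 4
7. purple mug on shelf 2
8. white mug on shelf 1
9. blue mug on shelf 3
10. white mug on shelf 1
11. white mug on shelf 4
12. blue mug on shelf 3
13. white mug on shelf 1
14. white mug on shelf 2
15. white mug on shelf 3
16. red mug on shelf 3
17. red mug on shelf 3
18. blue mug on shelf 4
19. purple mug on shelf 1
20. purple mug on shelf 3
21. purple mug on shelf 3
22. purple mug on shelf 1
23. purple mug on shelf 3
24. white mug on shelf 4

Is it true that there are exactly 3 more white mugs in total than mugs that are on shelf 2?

white mugs: 8.
mugs on shelf 2: 5.
The claim requires 8 − 5 (= 3) to equal 3, which holds.

True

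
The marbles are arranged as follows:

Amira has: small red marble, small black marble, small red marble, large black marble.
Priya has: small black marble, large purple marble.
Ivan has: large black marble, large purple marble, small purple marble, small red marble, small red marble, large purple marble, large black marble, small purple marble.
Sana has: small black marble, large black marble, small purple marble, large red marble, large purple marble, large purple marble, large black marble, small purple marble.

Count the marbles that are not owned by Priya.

20

Total marbles: 22; with the excluded value: 2; remaining 22 − 2 = 20.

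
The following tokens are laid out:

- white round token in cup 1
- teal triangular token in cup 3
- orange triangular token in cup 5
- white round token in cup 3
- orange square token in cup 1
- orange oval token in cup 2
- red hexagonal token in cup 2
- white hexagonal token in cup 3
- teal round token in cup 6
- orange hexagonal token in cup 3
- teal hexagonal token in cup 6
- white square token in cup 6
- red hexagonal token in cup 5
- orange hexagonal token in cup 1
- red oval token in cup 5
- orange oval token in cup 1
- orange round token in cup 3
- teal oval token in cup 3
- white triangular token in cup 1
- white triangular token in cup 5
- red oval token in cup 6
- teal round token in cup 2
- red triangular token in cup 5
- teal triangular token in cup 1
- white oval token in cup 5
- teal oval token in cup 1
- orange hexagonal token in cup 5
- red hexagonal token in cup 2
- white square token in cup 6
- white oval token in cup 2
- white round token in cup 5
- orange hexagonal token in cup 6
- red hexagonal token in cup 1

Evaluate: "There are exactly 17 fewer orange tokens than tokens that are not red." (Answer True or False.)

orange tokens: 9.
tokens that are not red: 26.
The claim requires 26 − 9 (= 17) to equal 17, which holds.

True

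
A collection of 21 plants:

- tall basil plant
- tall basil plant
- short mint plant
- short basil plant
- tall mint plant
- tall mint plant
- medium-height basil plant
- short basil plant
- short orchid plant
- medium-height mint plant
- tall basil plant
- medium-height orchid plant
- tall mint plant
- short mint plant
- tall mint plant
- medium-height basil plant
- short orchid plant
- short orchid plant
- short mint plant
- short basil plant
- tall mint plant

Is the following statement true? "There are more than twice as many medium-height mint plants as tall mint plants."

False

medium-height mint plants: 1.
tall mint plants: 5.
The claim requires 1 > 2 × 5 = 10, which does not hold.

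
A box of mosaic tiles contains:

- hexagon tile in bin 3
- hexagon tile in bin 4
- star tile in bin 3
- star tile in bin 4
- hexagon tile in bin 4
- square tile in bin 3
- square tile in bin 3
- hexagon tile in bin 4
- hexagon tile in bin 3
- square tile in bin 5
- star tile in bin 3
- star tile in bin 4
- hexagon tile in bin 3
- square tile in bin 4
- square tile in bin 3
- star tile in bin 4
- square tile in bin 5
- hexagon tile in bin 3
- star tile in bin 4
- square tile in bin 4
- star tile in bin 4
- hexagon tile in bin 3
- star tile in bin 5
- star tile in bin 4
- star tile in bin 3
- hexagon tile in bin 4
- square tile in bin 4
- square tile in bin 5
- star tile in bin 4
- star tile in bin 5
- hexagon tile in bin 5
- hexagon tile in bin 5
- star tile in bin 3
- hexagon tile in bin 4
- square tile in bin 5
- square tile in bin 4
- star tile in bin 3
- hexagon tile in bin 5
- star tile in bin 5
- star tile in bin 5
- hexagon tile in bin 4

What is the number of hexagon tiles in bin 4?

6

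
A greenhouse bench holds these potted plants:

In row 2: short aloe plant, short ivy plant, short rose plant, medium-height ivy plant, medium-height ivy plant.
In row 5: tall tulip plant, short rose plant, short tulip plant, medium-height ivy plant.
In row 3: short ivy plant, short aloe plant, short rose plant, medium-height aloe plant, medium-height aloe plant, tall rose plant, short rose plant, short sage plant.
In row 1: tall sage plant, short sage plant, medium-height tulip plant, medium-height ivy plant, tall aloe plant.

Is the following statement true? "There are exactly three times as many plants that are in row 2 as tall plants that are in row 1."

False

There are 5 plants in row 2.
There are 2 tall plants in row 1.
The claim requires 5 = 3 × 2 = 6, which does not hold.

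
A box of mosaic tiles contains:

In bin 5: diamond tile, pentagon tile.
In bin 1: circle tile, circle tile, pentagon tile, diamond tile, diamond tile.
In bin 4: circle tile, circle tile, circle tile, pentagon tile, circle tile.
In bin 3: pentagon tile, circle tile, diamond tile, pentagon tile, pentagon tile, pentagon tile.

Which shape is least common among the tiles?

diamond

Counts by shape: circle 7, pentagon 7, diamond 4.
The minimum is 4, held uniquely by diamond.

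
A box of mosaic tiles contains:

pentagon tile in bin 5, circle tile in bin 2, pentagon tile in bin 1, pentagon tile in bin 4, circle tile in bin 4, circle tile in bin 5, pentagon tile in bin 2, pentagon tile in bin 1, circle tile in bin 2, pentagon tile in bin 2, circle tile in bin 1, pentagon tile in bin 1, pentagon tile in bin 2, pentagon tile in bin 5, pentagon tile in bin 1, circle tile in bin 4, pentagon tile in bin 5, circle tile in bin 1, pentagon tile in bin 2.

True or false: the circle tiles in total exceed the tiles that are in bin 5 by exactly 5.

|circle tiles| = 7.
|tiles in bin 5| = 4.
The claim requires 7 − 4 (= 3) to equal 5, which does not hold.

False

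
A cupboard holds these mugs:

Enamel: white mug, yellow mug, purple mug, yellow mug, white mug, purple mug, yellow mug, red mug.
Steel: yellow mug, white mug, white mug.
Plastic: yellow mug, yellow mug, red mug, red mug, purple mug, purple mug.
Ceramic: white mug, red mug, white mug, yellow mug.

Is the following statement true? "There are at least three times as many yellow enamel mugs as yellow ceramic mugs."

True

There are 3 yellow enamel mugs.
There is 1 yellow ceramic mug.
The claim requires 3 ≥ 3 × 1 = 3, which holds.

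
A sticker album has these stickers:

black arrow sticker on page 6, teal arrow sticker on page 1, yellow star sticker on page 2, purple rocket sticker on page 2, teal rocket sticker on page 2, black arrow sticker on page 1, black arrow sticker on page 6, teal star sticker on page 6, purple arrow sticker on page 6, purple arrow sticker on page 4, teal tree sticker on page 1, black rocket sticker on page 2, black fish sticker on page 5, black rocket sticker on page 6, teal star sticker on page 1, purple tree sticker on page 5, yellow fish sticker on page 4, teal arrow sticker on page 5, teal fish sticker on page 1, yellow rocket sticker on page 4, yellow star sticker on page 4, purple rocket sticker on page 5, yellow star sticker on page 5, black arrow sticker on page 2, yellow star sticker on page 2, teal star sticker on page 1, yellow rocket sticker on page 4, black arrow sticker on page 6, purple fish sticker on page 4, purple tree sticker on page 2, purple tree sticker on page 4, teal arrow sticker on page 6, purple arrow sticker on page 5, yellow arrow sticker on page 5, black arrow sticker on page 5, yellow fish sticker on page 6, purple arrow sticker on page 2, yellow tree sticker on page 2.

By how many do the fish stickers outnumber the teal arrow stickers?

2

fish stickers: 5.
teal arrow stickers: 3.
5 − 3 = 2.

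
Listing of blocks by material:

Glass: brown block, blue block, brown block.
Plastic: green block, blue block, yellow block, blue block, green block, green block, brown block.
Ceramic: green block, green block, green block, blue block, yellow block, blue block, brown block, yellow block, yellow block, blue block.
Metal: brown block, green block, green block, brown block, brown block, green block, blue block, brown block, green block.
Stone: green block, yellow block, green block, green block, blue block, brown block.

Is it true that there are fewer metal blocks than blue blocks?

False

metal blocks: 9.
blue blocks: 8.
The claim requires 9 < 8, which does not hold.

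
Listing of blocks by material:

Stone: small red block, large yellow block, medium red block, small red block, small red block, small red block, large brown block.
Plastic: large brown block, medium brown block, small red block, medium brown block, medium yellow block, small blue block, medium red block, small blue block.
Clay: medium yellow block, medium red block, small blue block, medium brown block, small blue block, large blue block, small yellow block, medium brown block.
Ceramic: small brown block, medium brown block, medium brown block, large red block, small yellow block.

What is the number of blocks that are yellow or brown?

14

brown: 9; yellow: 5; together 9 + 5 = 14.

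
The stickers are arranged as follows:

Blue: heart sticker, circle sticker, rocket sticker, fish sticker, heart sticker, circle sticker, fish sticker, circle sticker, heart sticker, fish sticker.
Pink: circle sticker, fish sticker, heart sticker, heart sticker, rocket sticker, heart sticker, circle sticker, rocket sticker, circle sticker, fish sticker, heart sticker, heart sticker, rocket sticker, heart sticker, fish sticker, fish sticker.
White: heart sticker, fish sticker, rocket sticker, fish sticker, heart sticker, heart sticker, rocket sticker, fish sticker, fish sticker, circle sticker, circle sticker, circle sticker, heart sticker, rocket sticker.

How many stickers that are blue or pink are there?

blue: 10; pink: 16; together 10 + 16 = 26.

26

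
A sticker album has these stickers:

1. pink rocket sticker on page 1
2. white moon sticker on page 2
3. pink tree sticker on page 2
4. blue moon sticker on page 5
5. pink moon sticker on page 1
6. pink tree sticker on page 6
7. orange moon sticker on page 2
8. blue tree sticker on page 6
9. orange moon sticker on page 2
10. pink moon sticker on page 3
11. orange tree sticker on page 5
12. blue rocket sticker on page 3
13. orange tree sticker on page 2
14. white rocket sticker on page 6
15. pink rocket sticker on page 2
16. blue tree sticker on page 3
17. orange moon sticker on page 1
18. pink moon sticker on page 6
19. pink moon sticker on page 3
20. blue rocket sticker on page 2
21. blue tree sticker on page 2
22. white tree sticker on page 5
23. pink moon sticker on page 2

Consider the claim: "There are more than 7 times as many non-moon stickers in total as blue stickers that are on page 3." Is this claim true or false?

False

|non-moon stickers| = 13.
|blue stickers on page 3| = 2.
The claim requires 13 > 7 × 2 = 14, which does not hold.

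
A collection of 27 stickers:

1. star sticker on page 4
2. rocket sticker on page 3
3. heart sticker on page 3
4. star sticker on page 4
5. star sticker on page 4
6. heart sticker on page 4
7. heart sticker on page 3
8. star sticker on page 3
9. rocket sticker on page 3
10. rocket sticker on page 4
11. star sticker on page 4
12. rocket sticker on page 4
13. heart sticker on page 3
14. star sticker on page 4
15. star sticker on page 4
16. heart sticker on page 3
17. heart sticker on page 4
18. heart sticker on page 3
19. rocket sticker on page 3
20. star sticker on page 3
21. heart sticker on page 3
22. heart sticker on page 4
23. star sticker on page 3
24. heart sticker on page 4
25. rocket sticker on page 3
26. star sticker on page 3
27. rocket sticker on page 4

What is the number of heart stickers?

10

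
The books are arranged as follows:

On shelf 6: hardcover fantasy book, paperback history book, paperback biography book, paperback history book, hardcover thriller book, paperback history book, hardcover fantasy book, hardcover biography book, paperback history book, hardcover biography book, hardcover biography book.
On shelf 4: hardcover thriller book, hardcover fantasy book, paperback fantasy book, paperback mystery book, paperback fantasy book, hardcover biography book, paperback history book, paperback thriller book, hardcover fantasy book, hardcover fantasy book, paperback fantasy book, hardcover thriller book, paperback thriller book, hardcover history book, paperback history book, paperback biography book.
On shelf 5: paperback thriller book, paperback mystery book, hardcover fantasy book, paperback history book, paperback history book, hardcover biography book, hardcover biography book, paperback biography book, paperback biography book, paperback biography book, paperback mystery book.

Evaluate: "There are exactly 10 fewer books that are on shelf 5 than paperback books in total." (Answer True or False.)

False

There are 11 books on shelf 5.
There are 22 paperback books.
The claim requires 22 − 11 (= 11) to equal 10, which does not hold.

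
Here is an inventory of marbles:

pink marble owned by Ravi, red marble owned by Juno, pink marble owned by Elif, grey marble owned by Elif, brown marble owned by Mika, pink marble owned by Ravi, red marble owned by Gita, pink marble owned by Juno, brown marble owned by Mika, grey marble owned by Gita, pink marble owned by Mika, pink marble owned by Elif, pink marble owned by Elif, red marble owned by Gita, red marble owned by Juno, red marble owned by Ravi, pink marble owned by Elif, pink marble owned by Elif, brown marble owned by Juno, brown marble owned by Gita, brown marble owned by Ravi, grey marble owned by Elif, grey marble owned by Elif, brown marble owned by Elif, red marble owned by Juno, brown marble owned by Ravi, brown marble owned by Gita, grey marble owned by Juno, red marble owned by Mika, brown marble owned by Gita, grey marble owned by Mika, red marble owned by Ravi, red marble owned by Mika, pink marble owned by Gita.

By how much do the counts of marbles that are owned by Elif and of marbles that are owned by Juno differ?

3

marbles owned by Elif: 9. marbles owned by Juno: 6.
|9 − 6| = 9 − 6 = 3.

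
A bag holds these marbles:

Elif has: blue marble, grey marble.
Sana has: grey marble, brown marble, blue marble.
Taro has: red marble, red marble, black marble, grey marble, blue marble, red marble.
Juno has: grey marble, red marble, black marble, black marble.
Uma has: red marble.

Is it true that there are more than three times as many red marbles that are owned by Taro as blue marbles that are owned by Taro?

False

|red marbles owned by Taro| = 3.
|blue marbles owned by Taro| = 1.
The claim requires 3 > 3 × 1 = 3, which does not hold.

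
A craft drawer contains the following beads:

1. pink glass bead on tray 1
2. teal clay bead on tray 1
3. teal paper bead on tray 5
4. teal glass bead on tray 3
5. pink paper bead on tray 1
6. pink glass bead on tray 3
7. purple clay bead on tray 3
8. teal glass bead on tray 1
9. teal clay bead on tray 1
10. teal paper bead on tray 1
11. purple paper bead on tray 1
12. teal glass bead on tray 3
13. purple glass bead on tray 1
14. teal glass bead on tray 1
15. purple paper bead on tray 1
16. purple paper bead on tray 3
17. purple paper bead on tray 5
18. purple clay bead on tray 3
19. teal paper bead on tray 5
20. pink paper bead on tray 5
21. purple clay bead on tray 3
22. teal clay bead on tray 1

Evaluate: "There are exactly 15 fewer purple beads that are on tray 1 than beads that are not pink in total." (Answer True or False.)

purple beads on tray 1: 3.
beads that are not pink: 18.
The claim requires 18 − 3 (= 15) to equal 15, which holds.

True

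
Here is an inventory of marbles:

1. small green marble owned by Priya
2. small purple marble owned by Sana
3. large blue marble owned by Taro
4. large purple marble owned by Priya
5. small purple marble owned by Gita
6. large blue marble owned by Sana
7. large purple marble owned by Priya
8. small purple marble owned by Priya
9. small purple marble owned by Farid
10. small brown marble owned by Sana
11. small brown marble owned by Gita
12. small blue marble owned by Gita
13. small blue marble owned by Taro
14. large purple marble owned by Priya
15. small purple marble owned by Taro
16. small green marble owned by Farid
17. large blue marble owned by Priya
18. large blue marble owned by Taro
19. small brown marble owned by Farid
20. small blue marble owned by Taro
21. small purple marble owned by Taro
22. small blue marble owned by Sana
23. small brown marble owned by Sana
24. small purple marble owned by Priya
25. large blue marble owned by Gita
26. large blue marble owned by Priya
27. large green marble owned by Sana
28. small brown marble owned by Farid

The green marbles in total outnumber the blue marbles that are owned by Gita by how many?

1

green marbles: 3.
blue marbles owned by Gita: 2.
3 − 2 = 1.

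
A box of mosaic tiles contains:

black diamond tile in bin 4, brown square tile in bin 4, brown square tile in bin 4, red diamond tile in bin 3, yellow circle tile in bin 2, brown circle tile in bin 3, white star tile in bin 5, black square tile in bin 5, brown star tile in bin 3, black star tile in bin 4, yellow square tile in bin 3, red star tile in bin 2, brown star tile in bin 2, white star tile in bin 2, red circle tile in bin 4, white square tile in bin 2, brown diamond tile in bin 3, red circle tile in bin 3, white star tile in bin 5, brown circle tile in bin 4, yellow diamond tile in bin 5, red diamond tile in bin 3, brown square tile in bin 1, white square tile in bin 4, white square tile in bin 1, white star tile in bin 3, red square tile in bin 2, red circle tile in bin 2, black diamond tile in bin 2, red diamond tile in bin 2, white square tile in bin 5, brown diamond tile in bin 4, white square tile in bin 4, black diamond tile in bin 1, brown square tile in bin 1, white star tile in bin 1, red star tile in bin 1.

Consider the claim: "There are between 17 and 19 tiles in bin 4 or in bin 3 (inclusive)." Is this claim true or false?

True

|tiles in bin 4 or in bin 3| = 17.
The claim requires 17 ≤ 17 ≤ 19, which holds.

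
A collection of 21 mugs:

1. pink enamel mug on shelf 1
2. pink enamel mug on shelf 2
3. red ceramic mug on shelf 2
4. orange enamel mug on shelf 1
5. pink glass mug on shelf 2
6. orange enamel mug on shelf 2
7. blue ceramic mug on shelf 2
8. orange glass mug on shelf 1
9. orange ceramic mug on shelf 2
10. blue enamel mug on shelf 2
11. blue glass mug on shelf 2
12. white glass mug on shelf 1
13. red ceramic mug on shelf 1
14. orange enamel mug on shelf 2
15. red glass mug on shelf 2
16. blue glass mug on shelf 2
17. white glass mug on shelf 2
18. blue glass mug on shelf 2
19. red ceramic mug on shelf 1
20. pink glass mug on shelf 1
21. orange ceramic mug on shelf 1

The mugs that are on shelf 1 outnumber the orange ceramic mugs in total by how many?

6

mugs on shelf 1: 8.
orange ceramic mugs: 2.
8 − 2 = 6.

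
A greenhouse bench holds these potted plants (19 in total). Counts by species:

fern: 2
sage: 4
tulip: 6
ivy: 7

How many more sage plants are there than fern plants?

2

sage plants: 4.
fern plants: 2.
4 − 2 = 2.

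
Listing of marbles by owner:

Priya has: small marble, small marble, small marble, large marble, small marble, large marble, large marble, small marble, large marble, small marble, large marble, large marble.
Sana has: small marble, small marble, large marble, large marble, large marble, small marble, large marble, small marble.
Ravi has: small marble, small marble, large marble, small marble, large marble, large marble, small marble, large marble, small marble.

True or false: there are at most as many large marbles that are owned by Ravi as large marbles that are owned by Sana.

Count of large marbles owned by Ravi: 4.
Count of large marbles owned by Sana: 4.
The claim requires 4 ≤ 4, which holds.

True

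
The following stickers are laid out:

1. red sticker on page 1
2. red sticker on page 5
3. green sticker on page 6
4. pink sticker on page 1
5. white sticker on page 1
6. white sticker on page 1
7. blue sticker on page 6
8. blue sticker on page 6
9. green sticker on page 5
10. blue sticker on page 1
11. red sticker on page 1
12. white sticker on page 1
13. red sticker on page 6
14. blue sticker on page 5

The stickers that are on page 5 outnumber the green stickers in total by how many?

1

stickers on page 5: 3.
green stickers: 2.
3 − 2 = 1.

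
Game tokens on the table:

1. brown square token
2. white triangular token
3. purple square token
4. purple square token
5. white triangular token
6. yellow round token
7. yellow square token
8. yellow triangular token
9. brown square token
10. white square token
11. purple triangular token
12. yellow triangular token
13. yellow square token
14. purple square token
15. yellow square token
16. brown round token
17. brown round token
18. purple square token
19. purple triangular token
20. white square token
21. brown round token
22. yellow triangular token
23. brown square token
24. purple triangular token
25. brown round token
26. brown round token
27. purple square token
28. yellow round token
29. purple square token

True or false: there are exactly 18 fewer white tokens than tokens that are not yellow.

white tokens: 4.
tokens that are not yellow: 21.
The claim requires 21 − 4 (= 17) to equal 18, which does not hold.

False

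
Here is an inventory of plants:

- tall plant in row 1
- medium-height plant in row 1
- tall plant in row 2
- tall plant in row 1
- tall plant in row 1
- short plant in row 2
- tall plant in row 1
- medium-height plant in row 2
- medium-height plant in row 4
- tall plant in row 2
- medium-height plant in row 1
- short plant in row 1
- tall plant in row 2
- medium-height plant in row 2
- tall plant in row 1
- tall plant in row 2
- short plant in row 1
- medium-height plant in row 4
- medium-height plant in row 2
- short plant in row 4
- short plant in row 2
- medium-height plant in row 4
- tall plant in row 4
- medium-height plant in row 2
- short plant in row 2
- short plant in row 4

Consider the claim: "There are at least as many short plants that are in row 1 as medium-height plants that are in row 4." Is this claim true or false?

False

short plants in row 1: 2.
medium-height plants in row 4: 3.
The claim requires 2 ≥ 3, which does not hold.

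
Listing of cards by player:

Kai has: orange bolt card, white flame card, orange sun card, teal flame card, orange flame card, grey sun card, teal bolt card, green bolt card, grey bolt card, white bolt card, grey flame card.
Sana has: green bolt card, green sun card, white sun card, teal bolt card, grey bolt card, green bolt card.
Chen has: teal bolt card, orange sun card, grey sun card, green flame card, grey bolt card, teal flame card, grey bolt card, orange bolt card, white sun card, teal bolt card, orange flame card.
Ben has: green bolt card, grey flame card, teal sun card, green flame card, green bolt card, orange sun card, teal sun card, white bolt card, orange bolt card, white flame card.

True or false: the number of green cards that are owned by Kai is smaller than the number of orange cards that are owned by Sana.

Count of green cards owned by Kai: 1.
Count of orange cards owned by Sana: 0.
The claim requires 1 < 0, which does not hold.

False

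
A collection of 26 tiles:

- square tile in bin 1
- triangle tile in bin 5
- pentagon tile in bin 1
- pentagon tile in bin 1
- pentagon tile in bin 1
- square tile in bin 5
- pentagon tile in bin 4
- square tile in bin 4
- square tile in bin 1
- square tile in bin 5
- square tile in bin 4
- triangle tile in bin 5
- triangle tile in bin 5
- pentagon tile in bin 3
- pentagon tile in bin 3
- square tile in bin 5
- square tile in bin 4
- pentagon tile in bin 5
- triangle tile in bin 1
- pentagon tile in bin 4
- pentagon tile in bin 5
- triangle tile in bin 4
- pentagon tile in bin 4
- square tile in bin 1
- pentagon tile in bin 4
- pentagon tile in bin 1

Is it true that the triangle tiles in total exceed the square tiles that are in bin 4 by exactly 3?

There are 5 triangle tiles.
There are 3 square tiles in bin 4.
The claim requires 5 − 3 (= 2) to equal 3, which does not hold.

False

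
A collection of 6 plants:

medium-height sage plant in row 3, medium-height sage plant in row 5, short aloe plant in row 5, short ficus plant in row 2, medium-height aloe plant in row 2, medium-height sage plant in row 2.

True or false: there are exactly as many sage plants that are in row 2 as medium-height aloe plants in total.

There is 1 sage plant in row 2.
There is 1 medium-height aloe plant.
The claim requires 1 = 1, which holds.

True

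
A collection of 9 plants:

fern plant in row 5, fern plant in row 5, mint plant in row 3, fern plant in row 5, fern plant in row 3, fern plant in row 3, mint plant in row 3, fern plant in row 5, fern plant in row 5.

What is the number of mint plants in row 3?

2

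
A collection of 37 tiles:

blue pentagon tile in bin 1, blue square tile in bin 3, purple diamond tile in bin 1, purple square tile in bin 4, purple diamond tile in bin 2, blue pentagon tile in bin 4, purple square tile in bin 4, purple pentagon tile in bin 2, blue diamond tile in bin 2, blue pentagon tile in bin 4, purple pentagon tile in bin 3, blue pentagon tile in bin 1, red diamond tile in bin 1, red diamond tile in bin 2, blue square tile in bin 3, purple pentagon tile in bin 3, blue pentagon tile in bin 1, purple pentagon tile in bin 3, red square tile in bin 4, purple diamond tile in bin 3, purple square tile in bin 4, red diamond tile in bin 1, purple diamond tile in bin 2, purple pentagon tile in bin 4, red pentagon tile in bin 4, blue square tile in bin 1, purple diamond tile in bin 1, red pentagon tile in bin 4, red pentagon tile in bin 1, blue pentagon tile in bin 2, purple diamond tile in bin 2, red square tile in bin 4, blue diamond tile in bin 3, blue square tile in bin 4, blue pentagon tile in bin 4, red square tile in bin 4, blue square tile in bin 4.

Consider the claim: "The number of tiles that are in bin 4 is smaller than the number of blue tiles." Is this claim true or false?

False

There are 14 tiles in bin 4.
There are 14 blue tiles.
The claim requires 14 < 14, which does not hold.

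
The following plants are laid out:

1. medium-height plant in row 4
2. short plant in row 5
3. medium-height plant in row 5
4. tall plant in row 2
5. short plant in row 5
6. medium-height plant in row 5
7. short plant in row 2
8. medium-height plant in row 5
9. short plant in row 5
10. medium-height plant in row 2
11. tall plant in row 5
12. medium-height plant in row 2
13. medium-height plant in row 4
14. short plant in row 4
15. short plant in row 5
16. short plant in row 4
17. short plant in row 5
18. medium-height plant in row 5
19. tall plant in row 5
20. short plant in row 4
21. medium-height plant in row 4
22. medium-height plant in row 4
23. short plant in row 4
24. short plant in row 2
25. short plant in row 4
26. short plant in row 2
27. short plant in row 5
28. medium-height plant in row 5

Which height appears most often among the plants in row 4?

short

Counts by height (restricted to plants in row 4): short 5, medium-height 4.
The maximum is 5, held uniquely by short.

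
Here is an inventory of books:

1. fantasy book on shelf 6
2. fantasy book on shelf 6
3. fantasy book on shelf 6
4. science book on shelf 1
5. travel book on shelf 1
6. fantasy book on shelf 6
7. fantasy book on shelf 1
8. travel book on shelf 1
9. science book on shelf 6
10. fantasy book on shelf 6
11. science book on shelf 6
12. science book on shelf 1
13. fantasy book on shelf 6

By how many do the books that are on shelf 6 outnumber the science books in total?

4

books on shelf 6: 8.
science books: 4.
8 − 4 = 4.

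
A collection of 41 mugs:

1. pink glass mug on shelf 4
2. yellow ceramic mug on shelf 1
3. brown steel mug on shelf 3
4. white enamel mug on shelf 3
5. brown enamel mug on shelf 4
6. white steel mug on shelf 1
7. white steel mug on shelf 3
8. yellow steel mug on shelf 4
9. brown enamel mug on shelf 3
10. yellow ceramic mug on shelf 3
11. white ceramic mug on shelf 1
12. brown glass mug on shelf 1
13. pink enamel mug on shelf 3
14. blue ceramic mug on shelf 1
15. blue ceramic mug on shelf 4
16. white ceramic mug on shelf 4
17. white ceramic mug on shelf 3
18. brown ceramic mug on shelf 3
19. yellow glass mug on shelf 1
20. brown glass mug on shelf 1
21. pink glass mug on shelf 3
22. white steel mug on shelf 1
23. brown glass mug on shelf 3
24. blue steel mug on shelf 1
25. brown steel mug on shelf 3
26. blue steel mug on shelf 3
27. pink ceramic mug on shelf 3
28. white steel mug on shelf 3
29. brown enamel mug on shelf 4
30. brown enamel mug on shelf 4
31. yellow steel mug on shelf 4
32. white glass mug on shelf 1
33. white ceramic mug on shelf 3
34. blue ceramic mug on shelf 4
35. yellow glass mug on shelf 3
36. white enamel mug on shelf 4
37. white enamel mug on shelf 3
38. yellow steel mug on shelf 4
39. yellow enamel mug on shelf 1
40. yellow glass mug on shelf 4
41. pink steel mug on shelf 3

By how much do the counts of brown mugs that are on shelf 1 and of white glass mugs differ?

brown mugs on shelf 1: 2. white glass mugs: 1.
|2 − 1| = 2 − 1 = 1.

1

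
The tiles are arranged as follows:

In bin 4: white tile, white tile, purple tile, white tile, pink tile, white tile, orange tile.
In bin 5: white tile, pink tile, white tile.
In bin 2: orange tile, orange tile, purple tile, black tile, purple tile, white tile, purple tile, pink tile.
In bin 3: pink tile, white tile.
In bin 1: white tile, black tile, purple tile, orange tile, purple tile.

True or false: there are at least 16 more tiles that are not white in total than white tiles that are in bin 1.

False

tiles that are not white: 16.
white tiles in bin 1: 1.
The claim requires 16 − 1 = 15 ≥ 16, which does not hold.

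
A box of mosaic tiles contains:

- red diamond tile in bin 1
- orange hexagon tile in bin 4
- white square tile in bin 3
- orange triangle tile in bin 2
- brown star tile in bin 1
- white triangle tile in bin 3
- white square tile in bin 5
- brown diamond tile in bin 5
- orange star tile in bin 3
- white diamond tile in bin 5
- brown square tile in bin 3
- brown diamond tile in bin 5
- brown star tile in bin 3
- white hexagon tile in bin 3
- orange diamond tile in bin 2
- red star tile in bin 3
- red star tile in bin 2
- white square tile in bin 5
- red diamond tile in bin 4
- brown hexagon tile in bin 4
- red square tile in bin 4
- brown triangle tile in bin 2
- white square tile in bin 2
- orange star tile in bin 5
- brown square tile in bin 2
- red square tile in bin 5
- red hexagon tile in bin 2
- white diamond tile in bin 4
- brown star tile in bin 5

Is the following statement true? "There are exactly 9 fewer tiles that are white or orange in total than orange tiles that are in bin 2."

|tiles that are white or orange| = 13.
|orange tiles in bin 2| = 2.
The claim requires 2 − 13 (= -11) to equal 9, which does not hold.

False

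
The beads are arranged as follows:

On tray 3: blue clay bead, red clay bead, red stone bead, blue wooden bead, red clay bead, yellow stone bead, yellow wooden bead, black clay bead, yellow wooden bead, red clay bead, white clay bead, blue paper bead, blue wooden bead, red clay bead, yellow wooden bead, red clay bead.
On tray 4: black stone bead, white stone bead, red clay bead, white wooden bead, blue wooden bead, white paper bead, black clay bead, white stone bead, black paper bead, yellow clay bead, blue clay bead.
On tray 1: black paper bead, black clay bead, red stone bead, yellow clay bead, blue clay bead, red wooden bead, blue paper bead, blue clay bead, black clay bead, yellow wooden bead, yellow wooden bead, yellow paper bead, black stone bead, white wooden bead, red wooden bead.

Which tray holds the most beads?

Counts by tray: tray 3→16, tray 1→15, tray 4→11.
The maximum is 16, held uniquely by tray 3.

tray 3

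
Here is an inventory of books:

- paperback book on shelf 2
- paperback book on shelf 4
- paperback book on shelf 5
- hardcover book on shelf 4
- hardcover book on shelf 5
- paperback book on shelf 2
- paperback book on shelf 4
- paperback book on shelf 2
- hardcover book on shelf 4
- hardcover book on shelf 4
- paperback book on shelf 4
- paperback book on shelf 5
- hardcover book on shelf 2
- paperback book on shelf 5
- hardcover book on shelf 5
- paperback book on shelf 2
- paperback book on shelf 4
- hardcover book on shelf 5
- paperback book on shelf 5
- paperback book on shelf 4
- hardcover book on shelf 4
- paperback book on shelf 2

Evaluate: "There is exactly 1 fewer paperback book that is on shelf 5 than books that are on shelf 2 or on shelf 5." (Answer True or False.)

False

paperback books on shelf 5: 4.
books on shelf 2 or on shelf 5: 13.
The claim requires 13 − 4 (= 9) to equal 1, which does not hold.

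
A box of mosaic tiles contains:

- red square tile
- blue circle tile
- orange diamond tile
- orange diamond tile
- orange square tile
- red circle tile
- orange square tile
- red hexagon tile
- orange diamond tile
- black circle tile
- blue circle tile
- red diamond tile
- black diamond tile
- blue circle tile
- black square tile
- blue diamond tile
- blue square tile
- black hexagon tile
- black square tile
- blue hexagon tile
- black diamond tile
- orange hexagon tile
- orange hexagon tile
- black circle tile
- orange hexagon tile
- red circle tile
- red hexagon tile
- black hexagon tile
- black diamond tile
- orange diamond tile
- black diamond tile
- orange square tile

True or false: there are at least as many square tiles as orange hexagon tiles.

True

|square tiles| = 7.
|orange hexagon tiles| = 3.
The claim requires 7 ≥ 3, which holds.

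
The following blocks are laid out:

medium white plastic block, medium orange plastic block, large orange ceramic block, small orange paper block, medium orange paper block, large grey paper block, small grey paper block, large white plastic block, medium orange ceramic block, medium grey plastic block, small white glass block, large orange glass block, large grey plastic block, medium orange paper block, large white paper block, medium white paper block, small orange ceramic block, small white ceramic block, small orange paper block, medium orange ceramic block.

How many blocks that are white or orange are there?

16

orange: 10; white: 6; together 10 + 6 = 16.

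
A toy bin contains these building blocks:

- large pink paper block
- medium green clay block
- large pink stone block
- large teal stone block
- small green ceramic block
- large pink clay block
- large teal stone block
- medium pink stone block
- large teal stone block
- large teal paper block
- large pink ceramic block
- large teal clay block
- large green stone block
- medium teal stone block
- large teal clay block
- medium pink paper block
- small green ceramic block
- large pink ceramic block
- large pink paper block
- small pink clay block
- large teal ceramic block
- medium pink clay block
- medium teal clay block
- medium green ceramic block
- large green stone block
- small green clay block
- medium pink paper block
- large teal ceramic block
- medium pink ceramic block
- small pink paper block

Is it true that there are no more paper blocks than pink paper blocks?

False

paper blocks: 6.
pink paper blocks: 5.
The claim requires 6 ≤ 5, which does not hold.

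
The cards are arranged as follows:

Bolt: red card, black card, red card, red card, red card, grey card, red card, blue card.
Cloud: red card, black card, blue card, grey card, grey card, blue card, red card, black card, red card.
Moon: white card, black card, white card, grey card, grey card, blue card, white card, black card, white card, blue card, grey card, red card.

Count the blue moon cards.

2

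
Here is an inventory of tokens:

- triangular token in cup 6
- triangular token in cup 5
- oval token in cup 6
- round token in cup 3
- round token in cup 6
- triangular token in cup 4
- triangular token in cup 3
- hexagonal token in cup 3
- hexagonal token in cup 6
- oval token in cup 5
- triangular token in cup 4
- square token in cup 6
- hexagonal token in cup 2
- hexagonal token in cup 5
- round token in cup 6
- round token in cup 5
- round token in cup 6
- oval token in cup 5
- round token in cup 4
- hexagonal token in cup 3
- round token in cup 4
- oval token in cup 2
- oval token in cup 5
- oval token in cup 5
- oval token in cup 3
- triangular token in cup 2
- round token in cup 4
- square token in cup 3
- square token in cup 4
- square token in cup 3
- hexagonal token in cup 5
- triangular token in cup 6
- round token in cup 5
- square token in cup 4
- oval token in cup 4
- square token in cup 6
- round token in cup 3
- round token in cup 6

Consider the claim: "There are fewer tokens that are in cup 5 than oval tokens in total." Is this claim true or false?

False

tokens in cup 5: 9.
oval tokens: 8.
The claim requires 9 < 8, which does not hold.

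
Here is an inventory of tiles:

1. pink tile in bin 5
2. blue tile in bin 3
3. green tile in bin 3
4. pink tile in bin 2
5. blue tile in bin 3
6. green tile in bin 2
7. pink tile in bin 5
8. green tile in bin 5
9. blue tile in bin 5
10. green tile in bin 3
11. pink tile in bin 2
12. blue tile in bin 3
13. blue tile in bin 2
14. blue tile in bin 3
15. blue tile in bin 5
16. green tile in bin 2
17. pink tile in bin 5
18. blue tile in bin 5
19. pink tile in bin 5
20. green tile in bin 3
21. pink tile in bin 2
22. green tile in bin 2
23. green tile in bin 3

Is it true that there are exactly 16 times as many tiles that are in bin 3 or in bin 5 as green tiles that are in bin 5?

|tiles in bin 3 or in bin 5| = 16.
|green tiles in bin 5| = 1.
The claim requires 16 = 16 × 1 = 16, which holds.

True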